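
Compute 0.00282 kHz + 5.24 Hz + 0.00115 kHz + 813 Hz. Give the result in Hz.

In Hz:
  0.00282 kHz = 0.00282 × 10^3 Hz = 2.82
  5.24 Hz → 5.24
  0.00115 kHz = 0.00115 × 10^3 Hz = 1.15
  813 Hz → 813
Sum: 2.82 + 5.24 + 1.15 + 813 = 822.21

822.21 Hz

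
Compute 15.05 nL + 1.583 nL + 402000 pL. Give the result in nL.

In nL:
  15.05 nL → 15.05
  1.583 nL → 1.583
  402000 pL = 402000 × 10^-3 nL = 402
Sum: 15.05 + 1.583 + 402 = 418.633

418.633 nL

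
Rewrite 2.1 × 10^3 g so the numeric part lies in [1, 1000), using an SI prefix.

= 2.1 × 10^3 g; 10^3 is kilo.

2.1 kg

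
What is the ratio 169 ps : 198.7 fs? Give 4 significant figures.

850.5

(169 × 10^-12) / (198.7 × 10^-15) = 0.85053 × 10^3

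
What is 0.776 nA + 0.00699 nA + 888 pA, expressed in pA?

1670.99 pA

In pA:
  0.776 nA = 0.776e3 pA = 776
  0.00699 nA = 0.00699e3 pA = 6.99
  888 pA → 888
Sum: 776 + 6.99 + 888 = 1670.99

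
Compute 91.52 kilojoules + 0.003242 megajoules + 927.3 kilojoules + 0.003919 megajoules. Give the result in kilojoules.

1025.981 kilojoules

In kilojoules:
  91.52 kilojoules → 91.52
  0.003242 megajoules = 0.003242e3 kilojoules = 3.242
  927.3 kilojoules → 927.3
  0.003919 megajoules = 0.003919e3 kilojoules = 3.919
Sum: 91.52 + 3.242 + 927.3 + 3.919 = 1025.981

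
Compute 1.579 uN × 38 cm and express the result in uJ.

0.60002 uJ

1.579e-6 × 38e-2 = 60.002e-8 J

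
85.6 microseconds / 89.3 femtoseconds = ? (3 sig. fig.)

959000000

(85.6 × 10^-6) / (89.3 × 10^-15) = 0.9586 × 10^9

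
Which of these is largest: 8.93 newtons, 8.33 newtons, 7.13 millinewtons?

8.93 newtons

8.93 newtons = 8.93 newtons
8.33 newtons = 8.33 newtons
7.13 millinewtons = 0.00713 newtons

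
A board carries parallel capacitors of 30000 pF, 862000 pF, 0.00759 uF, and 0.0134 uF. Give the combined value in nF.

912.99 nF

In nF:
  30000 pF = 30000e-3 nF = 30
  862000 pF = 862000e-3 nF = 862
  0.00759 uF = 0.00759e3 nF = 7.59
  0.0134 uF = 0.0134e3 nF = 13.4
Sum: 30 + 862 + 7.59 + 13.4 = 912.99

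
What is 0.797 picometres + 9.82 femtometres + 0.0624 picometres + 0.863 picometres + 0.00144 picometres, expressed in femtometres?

1733.66 femtometres

In femtometres:
  0.797 picometres = 0.797 × 10^3 femtometres = 797
  9.82 femtometres → 9.82
  0.0624 picometres = 0.0624 × 10^3 femtometres = 62.4
  0.863 picometres = 0.863 × 10^3 femtometres = 863
  0.00144 picometres = 0.00144 × 10^3 femtometres = 1.44
Sum: 797 + 9.82 + 62.4 + 863 + 1.44 = 1733.66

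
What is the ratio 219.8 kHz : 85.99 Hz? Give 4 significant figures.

(219.8e3) / (85.99) = 2.5561e3

2556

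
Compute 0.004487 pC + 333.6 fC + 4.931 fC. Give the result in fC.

343.018 fC

In fC:
  0.004487 pC = 0.004487 × 10³ fC = 4.487
  333.6 fC → 333.6
  4.931 fC → 4.931
Sum: 4.487 + 333.6 + 4.931 = 343.018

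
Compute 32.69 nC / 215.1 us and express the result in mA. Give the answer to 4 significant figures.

(32.69 × 10^-9) / (215.1 × 10^-6) = 0.151976 × 10^-3 A

0.1520 mA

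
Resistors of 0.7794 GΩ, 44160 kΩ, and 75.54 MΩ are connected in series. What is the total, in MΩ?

899.1 MΩ

In MΩ:
  0.7794 GΩ = 0.7794 × 10^3 MΩ = 779.4
  44160 kΩ = 44160 × 10^-3 MΩ = 44.16
  75.54 MΩ → 75.54
Sum: 779.4 + 44.16 + 75.54 = 899.1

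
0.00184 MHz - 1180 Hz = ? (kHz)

In kHz:
  0.00184 MHz = 0.00184 × 10^3 kHz = 1.84
  1180 Hz = 1180 × 10^-3 kHz = 1.18
Difference: 1.84 - 1.18 = 0.66

0.66 kHz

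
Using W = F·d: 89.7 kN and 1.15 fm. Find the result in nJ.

89.7 × 10^3 × 1.15 × 10^-15 = 103.155 × 10^-12 J

0.103155 nJ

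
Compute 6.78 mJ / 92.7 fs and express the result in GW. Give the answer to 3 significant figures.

73.1 GW

(6.78 × 10⁻³) / (92.7 × 10⁻¹⁵) = 0.073139 × 10¹² W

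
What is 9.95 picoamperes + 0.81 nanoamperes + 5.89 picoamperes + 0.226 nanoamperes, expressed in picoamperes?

1051.84 picoamperes

In picoamperes:
  9.95 picoamperes → 9.95
  0.81 nanoamperes = 0.81e3 picoamperes = 810
  5.89 picoamperes → 5.89
  0.226 nanoamperes = 0.226e3 picoamperes = 226
Sum: 9.95 + 810 + 5.89 + 226 = 1051.84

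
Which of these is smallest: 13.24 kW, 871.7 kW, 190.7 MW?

13.24 kW

13.24 kW = 13240 W
871.7 kW = 871700 W
190.7 MW = 190700000 W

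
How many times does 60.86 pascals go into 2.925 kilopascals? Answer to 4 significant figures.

(2.925 × 10^3) / (60.86) = 0.048061 × 10^3

48.06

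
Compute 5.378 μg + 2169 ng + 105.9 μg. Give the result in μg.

In μg:
  5.378 μg → 5.378
  2169 ng = 2169e-3 μg = 2.169
  105.9 μg → 105.9
Sum: 5.378 + 2.169 + 105.9 = 113.447

113.447 μg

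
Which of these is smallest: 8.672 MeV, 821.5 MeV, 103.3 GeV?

8.672 MeV

8.672 MeV = 8672000 eV
821.5 MeV = 821500000 eV
103.3 GeV = 103300000000 eV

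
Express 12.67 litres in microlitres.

(no prefix) = 10⁰, micro = 10⁻⁶; factor is 10⁶.
12.67 × 10⁶ = 12670000

12670000 microlitres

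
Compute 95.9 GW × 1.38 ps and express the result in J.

95.9 × 10⁹ × 1.38 × 10⁻¹² = 132.342 × 10⁻³ J

0.132342 J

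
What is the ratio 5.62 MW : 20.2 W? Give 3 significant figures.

278000

(5.62 × 10^6) / (20.2) = 0.2782 × 10^6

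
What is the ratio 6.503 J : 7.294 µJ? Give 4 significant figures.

891600

(6.503) / (7.294e-6) = 0.89155e6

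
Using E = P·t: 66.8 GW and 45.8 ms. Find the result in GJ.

66.8 × 10⁹ × 45.8 × 10⁻³ = 3059.44 × 10⁶ J

3.05944 GJ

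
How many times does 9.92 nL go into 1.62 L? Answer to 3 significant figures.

(1.62) / (9.92 × 10^-9) = 0.1633 × 10^9

163000000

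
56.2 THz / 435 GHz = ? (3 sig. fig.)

129

(56.2 × 10¹²) / (435 × 10⁹) = 0.1292 × 10³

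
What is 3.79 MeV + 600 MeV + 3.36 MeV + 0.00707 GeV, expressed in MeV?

614.22 MeV

In MeV:
  3.79 MeV → 3.79
  600 MeV → 600
  3.36 MeV → 3.36
  0.00707 GeV = 0.00707 × 10³ MeV = 7.07
Sum: 3.79 + 600 + 3.36 + 7.07 = 614.22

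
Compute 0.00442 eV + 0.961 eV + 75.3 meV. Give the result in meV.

In meV:
  0.00442 eV = 0.00442 × 10³ meV = 4.42
  0.961 eV = 0.961 × 10³ meV = 961
  75.3 meV → 75.3
Sum: 4.42 + 961 + 75.3 = 1040.72

1040.72 meV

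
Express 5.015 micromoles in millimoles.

0.005015 millimoles

micro = 10^-6, milli = 10^-3; factor is 10^-3.
5.015 × 10^-3 = 0.005015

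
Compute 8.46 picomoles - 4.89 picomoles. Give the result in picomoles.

3.57 picomoles

In picomoles:
  8.46 picomoles → 8.46
  4.89 picomoles → 4.89
Difference: 8.46 - 4.89 = 3.57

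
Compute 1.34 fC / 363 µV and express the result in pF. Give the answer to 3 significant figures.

3.69 pF

(1.34e-15) / (363e-6) = 0.0036915e-9 F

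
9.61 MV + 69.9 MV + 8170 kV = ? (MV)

In MV:
  9.61 MV → 9.61
  69.9 MV → 69.9
  8170 kV = 8170 × 10⁻³ MV = 8.17
Sum: 9.61 + 69.9 + 8.17 = 87.68

87.68 MV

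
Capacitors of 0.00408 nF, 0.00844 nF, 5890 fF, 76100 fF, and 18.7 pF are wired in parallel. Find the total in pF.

In pF:
  0.00408 nF = 0.00408 × 10^3 pF = 4.08
  0.00844 nF = 0.00844 × 10^3 pF = 8.44
  5890 fF = 5890 × 10^-3 pF = 5.89
  76100 fF = 76100 × 10^-3 pF = 76.1
  18.7 pF → 18.7
Sum: 4.08 + 8.44 + 5.89 + 76.1 + 18.7 = 113.21

113.21 pF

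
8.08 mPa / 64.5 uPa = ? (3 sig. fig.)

(8.08 × 10⁻³) / (64.5 × 10⁻⁶) = 0.1253 × 10³

125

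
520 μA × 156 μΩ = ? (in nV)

520 × 10^-6 × 156 × 10^-6 = 81120 × 10^-12 V

81.12 nV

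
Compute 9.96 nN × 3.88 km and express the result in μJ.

9.96 × 10^-9 × 3.88 × 10^3 = 38.6448 × 10^-6 J

38.6448 μJ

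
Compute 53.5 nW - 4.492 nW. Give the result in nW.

In nW:
  53.5 nW → 53.5
  4.492 nW → 4.492
Difference: 53.5 - 4.492 = 49.008

49.008 nW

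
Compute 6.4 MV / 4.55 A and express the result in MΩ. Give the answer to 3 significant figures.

1.41 MΩ

(6.4 × 10⁶) / (4.55) = 1.4066 × 10⁶ Ω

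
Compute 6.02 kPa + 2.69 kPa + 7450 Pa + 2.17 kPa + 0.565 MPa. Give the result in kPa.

583.33 kPa

In kPa:
  6.02 kPa → 6.02
  2.69 kPa → 2.69
  7450 Pa = 7450 × 10^-3 kPa = 7.45
  2.17 kPa → 2.17
  0.565 MPa = 0.565 × 10^3 kPa = 565
Sum: 6.02 + 2.69 + 7.45 + 2.17 + 565 = 583.33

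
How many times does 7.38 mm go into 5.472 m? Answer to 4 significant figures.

(5.472) / (7.38 × 10⁻³) = 0.74146 × 10³

741.5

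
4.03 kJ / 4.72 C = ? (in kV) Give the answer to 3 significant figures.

(4.03 × 10^3) / (4.72) = 0.85381 × 10^3 V

0.854 kV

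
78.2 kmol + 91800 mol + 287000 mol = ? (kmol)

457 kmol

In kmol:
  78.2 kmol → 78.2
  91800 mol = 91800 × 10⁻³ kmol = 91.8
  287000 mol = 287000 × 10⁻³ kmol = 287
Sum: 78.2 + 91.8 + 287 = 457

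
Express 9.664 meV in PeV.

milli = 10^-3, peta = 10^15; factor is 10^-18.
9.664 × 10^-18 = 0.000000000000000009664

0.000000000000000009664 PeV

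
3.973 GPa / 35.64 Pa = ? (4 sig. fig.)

111500000

(3.973 × 10^9) / (35.64) = 0.11148 × 10^9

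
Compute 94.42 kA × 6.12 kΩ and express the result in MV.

94.42 × 10³ × 6.12 × 10³ = 577.8504 × 10⁶ V

577.8504 MV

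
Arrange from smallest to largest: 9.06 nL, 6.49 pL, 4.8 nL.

9.06 nL = 0.00000000906 L
6.49 pL = 0.00000000000649 L
4.8 nL = 0.0000000048 L

6.49 pL < 4.8 nL < 9.06 nL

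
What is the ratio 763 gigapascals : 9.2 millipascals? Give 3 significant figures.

(763 × 10^9) / (9.2 × 10^-3) = 82.93 × 10^12

82900000000000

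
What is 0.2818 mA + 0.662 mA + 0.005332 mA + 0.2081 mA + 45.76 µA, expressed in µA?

1202.992 µA

In µA:
  0.2818 mA = 0.2818 × 10³ µA = 281.8
  0.662 mA = 0.662 × 10³ µA = 662
  0.005332 mA = 0.005332 × 10³ µA = 5.332
  0.2081 mA = 0.2081 × 10³ µA = 208.1
  45.76 µA → 45.76
Sum: 281.8 + 662 + 5.332 + 208.1 + 45.76 = 1202.992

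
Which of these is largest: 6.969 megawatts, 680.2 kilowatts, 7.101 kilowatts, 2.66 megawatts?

6.969 megawatts

6.969 megawatts = 6969000 watts
680.2 kilowatts = 680200 watts
7.101 kilowatts = 7101 watts
2.66 megawatts = 2660000 watts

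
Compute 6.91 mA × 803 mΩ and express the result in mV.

6.91 × 10⁻³ × 803 × 10⁻³ = 5548.73 × 10⁻⁶ V

5.54873 mV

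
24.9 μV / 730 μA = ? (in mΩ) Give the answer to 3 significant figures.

34.1 mΩ

(24.9 × 10⁻⁶) / (730 × 10⁻⁶) = 0.03411 Ω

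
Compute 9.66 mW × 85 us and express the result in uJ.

0.8211 uJ

9.66 × 10^-3 × 85 × 10^-6 = 821.1 × 10^-9 J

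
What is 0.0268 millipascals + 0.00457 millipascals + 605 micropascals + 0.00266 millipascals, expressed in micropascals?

639.03 micropascals

In micropascals:
  0.0268 millipascals = 0.0268 × 10^3 micropascals = 26.8
  0.00457 millipascals = 0.00457 × 10^3 micropascals = 4.57
  605 micropascals → 605
  0.00266 millipascals = 0.00266 × 10^3 micropascals = 2.66
Sum: 26.8 + 4.57 + 605 + 2.66 = 639.03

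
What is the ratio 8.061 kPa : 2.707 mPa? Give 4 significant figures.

2978000

(8.061 × 10³) / (2.707 × 10⁻³) = 2.9778 × 10⁶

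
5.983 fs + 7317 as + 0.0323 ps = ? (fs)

45.6 fs

In fs:
  5.983 fs → 5.983
  7317 as = 7317 × 10^-3 fs = 7.317
  0.0323 ps = 0.0323 × 10^3 fs = 32.3
Sum: 5.983 + 7.317 + 32.3 = 45.6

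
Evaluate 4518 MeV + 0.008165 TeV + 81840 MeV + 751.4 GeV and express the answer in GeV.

845.923 GeV

In GeV:
  4518 MeV = 4518 × 10⁻³ GeV = 4.518
  0.008165 TeV = 0.008165 × 10³ GeV = 8.165
  81840 MeV = 81840 × 10⁻³ GeV = 81.84
  751.4 GeV → 751.4
Sum: 4.518 + 8.165 + 81.84 + 751.4 = 845.923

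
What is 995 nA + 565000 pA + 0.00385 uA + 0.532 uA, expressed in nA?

In nA:
  995 nA → 995
  565000 pA = 565000e-3 nA = 565
  0.00385 uA = 0.00385e3 nA = 3.85
  0.532 uA = 0.532e3 nA = 532
Sum: 995 + 565 + 3.85 + 532 = 2095.85

2095.85 nA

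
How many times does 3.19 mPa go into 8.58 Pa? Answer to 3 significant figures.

2690

(8.58) / (3.19 × 10^-3) = 2.69 × 10^3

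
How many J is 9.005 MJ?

mega = 1e6, (no prefix) = 1e0; factor is 1e6.
9.005 × 1e6 = 9005000

9005000 J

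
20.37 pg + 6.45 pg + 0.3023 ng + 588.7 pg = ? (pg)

In pg:
  20.37 pg → 20.37
  6.45 pg → 6.45
  0.3023 ng = 0.3023 × 10³ pg = 302.3
  588.7 pg → 588.7
Sum: 20.37 + 6.45 + 302.3 + 588.7 = 917.82

917.82 pg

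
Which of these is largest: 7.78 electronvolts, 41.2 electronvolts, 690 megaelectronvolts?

690 megaelectronvolts

7.78 electronvolts = 7.78 electronvolts
41.2 electronvolts = 41.2 electronvolts
690 megaelectronvolts = 690000000 electronvolts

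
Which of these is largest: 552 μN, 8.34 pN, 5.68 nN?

552 μN

552 μN = 0.000552 N
8.34 pN = 0.00000000000834 N
5.68 nN = 0.00000000568 N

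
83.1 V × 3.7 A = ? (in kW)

83.1 × 3.7 = 307.47 W

0.30747 kW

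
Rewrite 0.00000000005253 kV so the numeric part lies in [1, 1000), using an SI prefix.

= 52.53 × 10^-9 V; 10^-9 is nano.

52.53 nV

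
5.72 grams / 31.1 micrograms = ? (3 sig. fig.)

184000

(5.72) / (31.1e-6) = 0.1839e6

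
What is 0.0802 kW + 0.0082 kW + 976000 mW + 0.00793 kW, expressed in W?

1072.33 W

In W:
  0.0802 kW = 0.0802 × 10³ W = 80.2
  0.0082 kW = 0.0082 × 10³ W = 8.2
  976000 mW = 976000 × 10⁻³ W = 976
  0.00793 kW = 0.00793 × 10³ W = 7.93
Sum: 80.2 + 8.2 + 976 + 7.93 = 1072.33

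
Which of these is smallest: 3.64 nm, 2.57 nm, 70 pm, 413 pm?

3.64 nm = 0.00000000364 m
2.57 nm = 0.00000000257 m
70 pm = 0.00000000007 m
413 pm = 0.000000000413 m

70 pm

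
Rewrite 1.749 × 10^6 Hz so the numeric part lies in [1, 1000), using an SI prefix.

= 1.749 × 10^6 Hz; 10^6 is mega.

1.749 MHz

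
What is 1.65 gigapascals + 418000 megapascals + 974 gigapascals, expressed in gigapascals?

1393.65 gigapascals

In gigapascals:
  1.65 gigapascals → 1.65
  418000 megapascals = 418000e-3 gigapascals = 418
  974 gigapascals → 974
Sum: 1.65 + 418 + 974 = 1393.65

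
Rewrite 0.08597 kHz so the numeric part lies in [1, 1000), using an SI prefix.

85.97 Hz

= 85.97 Hz; mantissa already in [1, 1000).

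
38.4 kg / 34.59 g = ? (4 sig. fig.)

(38.4 × 10^3) / (34.59) = 1.1101 × 10^3

1110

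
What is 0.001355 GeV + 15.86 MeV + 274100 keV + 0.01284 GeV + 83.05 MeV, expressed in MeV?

In MeV:
  0.001355 GeV = 0.001355e3 MeV = 1.355
  15.86 MeV → 15.86
  274100 keV = 274100e-3 MeV = 274.1
  0.01284 GeV = 0.01284e3 MeV = 12.84
  83.05 MeV → 83.05
Sum: 1.355 + 15.86 + 274.1 + 12.84 + 83.05 = 387.205

387.205 MeV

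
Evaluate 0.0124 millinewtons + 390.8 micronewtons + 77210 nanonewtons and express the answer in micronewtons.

480.41 micronewtons

In micronewtons:
  0.0124 millinewtons = 0.0124 × 10³ micronewtons = 12.4
  390.8 micronewtons → 390.8
  77210 nanonewtons = 77210 × 10⁻³ micronewtons = 77.21
Sum: 12.4 + 390.8 + 77.21 = 480.41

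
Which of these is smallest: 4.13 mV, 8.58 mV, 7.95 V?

4.13 mV = 0.00413 V
8.58 mV = 0.00858 V
7.95 V = 7.95 V

4.13 mV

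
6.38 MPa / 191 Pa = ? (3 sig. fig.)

33400

(6.38e6) / (191) = 0.0334e6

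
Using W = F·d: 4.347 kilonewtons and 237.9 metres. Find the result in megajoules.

4.347e3 × 237.9 = 1034.1513e3 J

1.0341513 megajoules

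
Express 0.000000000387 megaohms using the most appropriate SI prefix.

= 387 × 10^-6 ohms; 10^-6 is micro.

387 microohms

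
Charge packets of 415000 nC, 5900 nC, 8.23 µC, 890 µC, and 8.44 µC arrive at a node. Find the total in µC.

1327.57 µC

In µC:
  415000 nC = 415000 × 10⁻³ µC = 415
  5900 nC = 5900 × 10⁻³ µC = 5.9
  8.23 µC → 8.23
  890 µC → 890
  8.44 µC → 8.44
Sum: 415 + 5.9 + 8.23 + 890 + 8.44 = 1327.57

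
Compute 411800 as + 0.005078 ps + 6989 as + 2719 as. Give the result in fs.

426.586 fs

In fs:
  411800 as = 411800e-3 fs = 411.8
  0.005078 ps = 0.005078e3 fs = 5.078
  6989 as = 6989e-3 fs = 6.989
  2719 as = 2719e-3 fs = 2.719
Sum: 411.8 + 5.078 + 6.989 + 2.719 = 426.586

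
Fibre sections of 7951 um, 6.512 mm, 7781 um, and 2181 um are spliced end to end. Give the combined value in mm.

In mm:
  7951 um = 7951 × 10⁻³ mm = 7.951
  6.512 mm → 6.512
  7781 um = 7781 × 10⁻³ mm = 7.781
  2181 um = 2181 × 10⁻³ mm = 2.181
Sum: 7.951 + 6.512 + 7.781 + 2.181 = 24.425

24.425 mm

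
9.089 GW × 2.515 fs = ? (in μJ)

22.858835 μJ

9.089 × 10⁹ × 2.515 × 10⁻¹⁵ = 22.858835 × 10⁻⁶ J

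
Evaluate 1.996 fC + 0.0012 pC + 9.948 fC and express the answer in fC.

13.144 fC

In fC:
  1.996 fC → 1.996
  0.0012 pC = 0.0012 × 10³ fC = 1.2
  9.948 fC → 9.948
Sum: 1.996 + 1.2 + 9.948 = 13.144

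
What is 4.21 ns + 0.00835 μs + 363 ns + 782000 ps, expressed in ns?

1157.56 ns

In ns:
  4.21 ns → 4.21
  0.00835 μs = 0.00835 × 10³ ns = 8.35
  363 ns → 363
  782000 ps = 782000 × 10⁻³ ns = 782
Sum: 4.21 + 8.35 + 363 + 782 = 1157.56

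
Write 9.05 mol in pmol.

(no prefix) = 10⁰, pico = 10⁻¹²; factor is 10¹².
9.05 × 10¹² = 9050000000000

9050000000000 pmol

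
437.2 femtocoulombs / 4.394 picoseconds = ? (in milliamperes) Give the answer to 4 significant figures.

99.50 milliamperes

(437.2e-15) / (4.394e-12) = 99.4993e-3 A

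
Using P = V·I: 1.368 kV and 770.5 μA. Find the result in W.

1.368 × 10^3 × 770.5 × 10^-6 = 1054.044 × 10^-3 W

1.054044 W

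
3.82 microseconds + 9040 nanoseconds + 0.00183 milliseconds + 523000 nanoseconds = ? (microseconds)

In microseconds:
  3.82 microseconds → 3.82
  9040 nanoseconds = 9040 × 10^-3 microseconds = 9.04
  0.00183 milliseconds = 0.00183 × 10^3 microseconds = 1.83
  523000 nanoseconds = 523000 × 10^-3 microseconds = 523
Sum: 3.82 + 9.04 + 1.83 + 523 = 537.69

537.69 microseconds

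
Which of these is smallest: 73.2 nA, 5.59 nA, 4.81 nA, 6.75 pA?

73.2 nA = 0.0000000732 A
5.59 nA = 0.00000000559 A
4.81 nA = 0.00000000481 A
6.75 pA = 0.00000000000675 A

6.75 pA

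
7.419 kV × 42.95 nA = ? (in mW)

7.419 × 10^3 × 42.95 × 10^-9 = 318.64605 × 10^-6 W

0.31864605 mW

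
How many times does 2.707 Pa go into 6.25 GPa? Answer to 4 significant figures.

2309000000

(6.25 × 10⁹) / (2.707) = 2.3088 × 10⁹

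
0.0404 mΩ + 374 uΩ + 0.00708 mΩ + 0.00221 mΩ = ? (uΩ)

423.69 uΩ

In uΩ:
  0.0404 mΩ = 0.0404 × 10³ uΩ = 40.4
  374 uΩ → 374
  0.00708 mΩ = 0.00708 × 10³ uΩ = 7.08
  0.00221 mΩ = 0.00221 × 10³ uΩ = 2.21
Sum: 40.4 + 374 + 7.08 + 2.21 = 423.69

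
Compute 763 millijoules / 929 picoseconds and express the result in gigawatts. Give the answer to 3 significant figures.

(763 × 10^-3) / (929 × 10^-12) = 0.82131 × 10^9 W

0.821 gigawatts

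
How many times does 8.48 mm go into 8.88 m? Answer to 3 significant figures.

(8.88) / (8.48e-3) = 1.047e3

1050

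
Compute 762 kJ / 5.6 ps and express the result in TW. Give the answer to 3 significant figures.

136000 TW

(762 × 10³) / (5.6 × 10⁻¹²) = 136.07 × 10¹⁵ W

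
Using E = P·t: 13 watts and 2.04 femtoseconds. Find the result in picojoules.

13 × 2.04 × 10⁻¹⁵ = 26.52 × 10⁻¹⁵ J

0.02652 picojoules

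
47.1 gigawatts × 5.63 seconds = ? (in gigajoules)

47.1 × 10^9 × 5.63 = 265.173 × 10^9 J

265.173 gigajoules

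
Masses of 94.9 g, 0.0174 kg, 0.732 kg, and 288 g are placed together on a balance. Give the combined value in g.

1132.3 g

In g:
  94.9 g → 94.9
  0.0174 kg = 0.0174 × 10³ g = 17.4
  0.732 kg = 0.732 × 10³ g = 732
  288 g → 288
Sum: 94.9 + 17.4 + 732 + 288 = 1132.3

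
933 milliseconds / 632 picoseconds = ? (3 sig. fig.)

1480000000

(933e-3) / (632e-12) = 1.476e9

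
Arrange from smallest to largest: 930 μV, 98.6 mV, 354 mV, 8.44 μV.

930 μV = 0.00093 V
98.6 mV = 0.0986 V
354 mV = 0.354 V
8.44 μV = 0.00000844 V

8.44 μV < 930 μV < 98.6 mV < 354 mV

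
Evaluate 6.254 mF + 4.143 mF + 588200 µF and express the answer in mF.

598.597 mF

In mF:
  6.254 mF → 6.254
  4.143 mF → 4.143
  588200 µF = 588200e-3 mF = 588.2
Sum: 6.254 + 4.143 + 588.2 = 598.597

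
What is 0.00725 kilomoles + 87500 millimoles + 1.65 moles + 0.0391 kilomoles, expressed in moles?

135.5 moles

In moles:
  0.00725 kilomoles = 0.00725e3 moles = 7.25
  87500 millimoles = 87500e-3 moles = 87.5
  1.65 moles → 1.65
  0.0391 kilomoles = 0.0391e3 moles = 39.1
Sum: 7.25 + 87.5 + 1.65 + 39.1 = 135.5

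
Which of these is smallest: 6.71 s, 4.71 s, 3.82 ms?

6.71 s = 6.71 s
4.71 s = 4.71 s
3.82 ms = 0.00382 s

3.82 ms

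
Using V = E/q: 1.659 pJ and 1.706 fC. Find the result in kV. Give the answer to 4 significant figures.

0.9725 kV

(1.659 × 10⁻¹²) / (1.706 × 10⁻¹⁵) = 0.97245 × 10³ V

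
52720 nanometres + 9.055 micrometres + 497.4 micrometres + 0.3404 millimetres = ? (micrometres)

In micrometres:
  52720 nanometres = 52720 × 10^-3 micrometres = 52.72
  9.055 micrometres → 9.055
  497.4 micrometres → 497.4
  0.3404 millimetres = 0.3404 × 10^3 micrometres = 340.4
Sum: 52.72 + 9.055 + 497.4 + 340.4 = 899.575

899.575 micrometres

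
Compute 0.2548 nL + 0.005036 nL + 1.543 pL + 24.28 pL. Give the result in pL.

285.659 pL

In pL:
  0.2548 nL = 0.2548 × 10³ pL = 254.8
  0.005036 nL = 0.005036 × 10³ pL = 5.036
  1.543 pL → 1.543
  24.28 pL → 24.28
Sum: 254.8 + 5.036 + 1.543 + 24.28 = 285.659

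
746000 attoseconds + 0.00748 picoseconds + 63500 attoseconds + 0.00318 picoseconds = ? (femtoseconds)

In femtoseconds:
  746000 attoseconds = 746000 × 10^-3 femtoseconds = 746
  0.00748 picoseconds = 0.00748 × 10^3 femtoseconds = 7.48
  63500 attoseconds = 63500 × 10^-3 femtoseconds = 63.5
  0.00318 picoseconds = 0.00318 × 10^3 femtoseconds = 3.18
Sum: 746 + 7.48 + 63.5 + 3.18 = 820.16

820.16 femtoseconds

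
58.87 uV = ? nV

micro = 1e-6, nano = 1e-9; factor is 1e3.
58.87 × 1e3 = 58870

58870 nV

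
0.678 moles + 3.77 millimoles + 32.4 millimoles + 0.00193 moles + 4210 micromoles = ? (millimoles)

720.31 millimoles

In millimoles:
  0.678 moles = 0.678e3 millimoles = 678
  3.77 millimoles → 3.77
  32.4 millimoles → 32.4
  0.00193 moles = 0.00193e3 millimoles = 1.93
  4210 micromoles = 4210e-3 millimoles = 4.21
Sum: 678 + 3.77 + 32.4 + 1.93 + 4.21 = 720.31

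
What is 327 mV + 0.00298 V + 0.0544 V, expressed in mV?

384.38 mV

In mV:
  327 mV → 327
  0.00298 V = 0.00298 × 10^3 mV = 2.98
  0.0544 V = 0.0544 × 10^3 mV = 54.4
Sum: 327 + 2.98 + 54.4 = 384.38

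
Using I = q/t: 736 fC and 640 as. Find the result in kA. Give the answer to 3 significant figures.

1.15 kA

(736 × 10^-15) / (640 × 10^-18) = 1.15 × 10^3 A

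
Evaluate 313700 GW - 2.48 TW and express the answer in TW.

In TW:
  313700 GW = 313700e-3 TW = 313.7
  2.48 TW → 2.48
Difference: 313.7 - 2.48 = 311.22

311.22 TW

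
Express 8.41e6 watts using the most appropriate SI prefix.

= 8.41e6 watts; 1e6 is mega.

8.41 megawatts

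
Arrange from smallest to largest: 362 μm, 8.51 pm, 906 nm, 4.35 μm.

8.51 pm < 906 nm < 4.35 μm < 362 μm

362 μm = 0.000362 m
8.51 pm = 0.00000000000851 m
906 nm = 0.000000906 m
4.35 μm = 0.00000435 m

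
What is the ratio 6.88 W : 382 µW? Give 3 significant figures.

18000

(6.88) / (382 × 10⁻⁶) = 0.01801 × 10⁶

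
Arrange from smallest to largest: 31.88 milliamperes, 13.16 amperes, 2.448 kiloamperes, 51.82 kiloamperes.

31.88 milliamperes = 0.03188 amperes
13.16 amperes = 13.16 amperes
2.448 kiloamperes = 2448 amperes
51.82 kiloamperes = 51820 amperes

31.88 milliamperes < 13.16 amperes < 2.448 kiloamperes < 51.82 kiloamperes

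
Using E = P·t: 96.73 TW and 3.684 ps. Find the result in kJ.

96.73e12 × 3.684e-12 = 356.35332 J

0.35635332 kJ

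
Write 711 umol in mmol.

0.711 mmol

micro = 10⁻⁶, milli = 10⁻³; factor is 10⁻³.
711 × 10⁻³ = 0.711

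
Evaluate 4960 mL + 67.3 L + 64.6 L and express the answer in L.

In L:
  4960 mL = 4960 × 10^-3 L = 4.96
  67.3 L → 67.3
  64.6 L → 64.6
Sum: 4.96 + 67.3 + 64.6 = 136.86

136.86 L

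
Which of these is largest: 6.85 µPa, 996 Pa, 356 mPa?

996 Pa

6.85 µPa = 0.00000685 Pa
996 Pa = 996 Pa
356 mPa = 0.356 Pa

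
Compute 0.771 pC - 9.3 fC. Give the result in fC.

761.7 fC

In fC:
  0.771 pC = 0.771e3 fC = 771
  9.3 fC → 9.3
Difference: 771 - 9.3 = 761.7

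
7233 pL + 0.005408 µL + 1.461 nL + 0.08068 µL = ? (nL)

94.782 nL

In nL:
  7233 pL = 7233 × 10^-3 nL = 7.233
  0.005408 µL = 0.005408 × 10^3 nL = 5.408
  1.461 nL → 1.461
  0.08068 µL = 0.08068 × 10^3 nL = 80.68
Sum: 7.233 + 5.408 + 1.461 + 80.68 = 94.782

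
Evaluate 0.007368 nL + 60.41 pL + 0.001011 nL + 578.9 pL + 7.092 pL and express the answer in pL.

In pL:
  0.007368 nL = 0.007368 × 10³ pL = 7.368
  60.41 pL → 60.41
  0.001011 nL = 0.001011 × 10³ pL = 1.011
  578.9 pL → 578.9
  7.092 pL → 7.092
Sum: 7.368 + 60.41 + 1.011 + 578.9 + 7.092 = 654.781

654.781 pL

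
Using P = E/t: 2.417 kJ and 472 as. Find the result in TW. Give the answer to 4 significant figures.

5121000 TW

(2.417 × 10³) / (472 × 10⁻¹⁸) = 0.00512076 × 10²¹ W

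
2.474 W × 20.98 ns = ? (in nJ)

2.474 × 20.98 × 10^-9 = 51.90452 × 10^-9 J

51.90452 nJ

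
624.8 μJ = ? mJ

0.6248 mJ

micro = 10⁻⁶, milli = 10⁻³; factor is 10⁻³.
624.8 × 10⁻³ = 0.6248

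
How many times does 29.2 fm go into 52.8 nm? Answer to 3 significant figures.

1810000

(52.8 × 10^-9) / (29.2 × 10^-15) = 1.808 × 10^6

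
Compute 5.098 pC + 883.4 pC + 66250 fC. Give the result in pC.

In pC:
  5.098 pC → 5.098
  883.4 pC → 883.4
  66250 fC = 66250 × 10⁻³ pC = 66.25
Sum: 5.098 + 883.4 + 66.25 = 954.748

954.748 pC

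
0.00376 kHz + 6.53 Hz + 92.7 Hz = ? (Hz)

In Hz:
  0.00376 kHz = 0.00376 × 10^3 Hz = 3.76
  6.53 Hz → 6.53
  92.7 Hz → 92.7
Sum: 3.76 + 6.53 + 92.7 = 102.99

102.99 Hz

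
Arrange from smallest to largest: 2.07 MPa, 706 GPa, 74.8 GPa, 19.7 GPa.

2.07 MPa < 19.7 GPa < 74.8 GPa < 706 GPa

2.07 MPa = 2070000 Pa
706 GPa = 706000000000 Pa
74.8 GPa = 74800000000 Pa
19.7 GPa = 19700000000 Pa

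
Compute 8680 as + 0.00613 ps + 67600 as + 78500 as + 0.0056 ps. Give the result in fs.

166.51 fs

In fs:
  8680 as = 8680 × 10⁻³ fs = 8.68
  0.00613 ps = 0.00613 × 10³ fs = 6.13
  67600 as = 67600 × 10⁻³ fs = 67.6
  78500 as = 78500 × 10⁻³ fs = 78.5
  0.0056 ps = 0.0056 × 10³ fs = 5.6
Sum: 8.68 + 6.13 + 67.6 + 78.5 + 5.6 = 166.51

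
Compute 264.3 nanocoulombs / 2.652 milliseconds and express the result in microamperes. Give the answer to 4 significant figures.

99.66 microamperes

(264.3 × 10^-9) / (2.652 × 10^-3) = 99.6606 × 10^-6 A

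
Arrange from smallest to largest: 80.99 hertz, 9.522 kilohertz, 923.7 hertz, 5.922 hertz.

5.922 hertz < 80.99 hertz < 923.7 hertz < 9.522 kilohertz

80.99 hertz = 80.99 hertz
9.522 kilohertz = 9522 hertz
923.7 hertz = 923.7 hertz
5.922 hertz = 5.922 hertz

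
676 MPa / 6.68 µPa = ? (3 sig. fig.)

101000000000000

(676e6) / (6.68e-6) = 101.2e12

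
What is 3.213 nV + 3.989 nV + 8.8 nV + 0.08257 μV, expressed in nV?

98.572 nV

In nV:
  3.213 nV → 3.213
  3.989 nV → 3.989
  8.8 nV → 8.8
  0.08257 μV = 0.08257 × 10³ nV = 82.57
Sum: 3.213 + 3.989 + 8.8 + 82.57 = 98.572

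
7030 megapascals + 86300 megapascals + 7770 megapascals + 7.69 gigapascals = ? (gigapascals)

108.79 gigapascals

In gigapascals:
  7030 megapascals = 7030 × 10^-3 gigapascals = 7.03
  86300 megapascals = 86300 × 10^-3 gigapascals = 86.3
  7770 megapascals = 7770 × 10^-3 gigapascals = 7.77
  7.69 gigapascals → 7.69
Sum: 7.03 + 86.3 + 7.77 + 7.69 = 108.79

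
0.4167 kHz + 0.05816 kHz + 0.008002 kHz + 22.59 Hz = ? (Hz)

505.452 Hz

In Hz:
  0.4167 kHz = 0.4167 × 10^3 Hz = 416.7
  0.05816 kHz = 0.05816 × 10^3 Hz = 58.16
  0.008002 kHz = 0.008002 × 10^3 Hz = 8.002
  22.59 Hz → 22.59
Sum: 416.7 + 58.16 + 8.002 + 22.59 = 505.452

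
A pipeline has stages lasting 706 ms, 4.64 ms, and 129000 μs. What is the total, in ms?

In ms:
  706 ms → 706
  4.64 ms → 4.64
  129000 μs = 129000e-3 ms = 129
Sum: 706 + 4.64 + 129 = 839.64

839.64 ms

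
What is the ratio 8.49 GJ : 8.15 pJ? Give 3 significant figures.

1040000000000000000000

(8.49 × 10⁹) / (8.15 × 10⁻¹²) = 1.042 × 10²¹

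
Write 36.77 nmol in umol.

0.03677 umol

nano = 10^-9, micro = 10^-6; factor is 10^-3.
36.77 × 10^-3 = 0.03677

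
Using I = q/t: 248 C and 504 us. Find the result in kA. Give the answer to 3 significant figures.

492 kA

(248) / (504 × 10⁻⁶) = 0.49206 × 10⁶ A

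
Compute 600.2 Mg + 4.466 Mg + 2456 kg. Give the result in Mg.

In Mg:
  600.2 Mg → 600.2
  4.466 Mg → 4.466
  2456 kg = 2456 × 10^-3 Mg = 2.456
Sum: 600.2 + 4.466 + 2.456 = 607.122

607.122 Mg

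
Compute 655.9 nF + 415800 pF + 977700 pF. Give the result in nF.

In nF:
  655.9 nF → 655.9
  415800 pF = 415800 × 10^-3 nF = 415.8
  977700 pF = 977700 × 10^-3 nF = 977.7
Sum: 655.9 + 415.8 + 977.7 = 2049.4

2049.4 nF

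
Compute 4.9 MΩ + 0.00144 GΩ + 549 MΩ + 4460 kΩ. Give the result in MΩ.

559.8 MΩ

In MΩ:
  4.9 MΩ → 4.9
  0.00144 GΩ = 0.00144 × 10^3 MΩ = 1.44
  549 MΩ → 549
  4460 kΩ = 4460 × 10^-3 MΩ = 4.46
Sum: 4.9 + 1.44 + 549 + 4.46 = 559.8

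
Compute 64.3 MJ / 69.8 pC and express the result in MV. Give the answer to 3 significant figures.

921000000000 MV

(64.3 × 10⁶) / (69.8 × 10⁻¹²) = 0.9212 × 10¹⁸ V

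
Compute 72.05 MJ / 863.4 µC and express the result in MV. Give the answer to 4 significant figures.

(72.05 × 10⁶) / (863.4 × 10⁻⁶) = 0.0834492 × 10¹² V

83450 MV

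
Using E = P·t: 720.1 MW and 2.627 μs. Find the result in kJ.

720.1 × 10⁶ × 2.627 × 10⁻⁶ = 1891.7027 J

1.8917027 kJ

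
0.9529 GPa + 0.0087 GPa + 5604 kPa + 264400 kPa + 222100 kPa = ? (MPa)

In MPa:
  0.9529 GPa = 0.9529e3 MPa = 952.9
  0.0087 GPa = 0.0087e3 MPa = 8.7
  5604 kPa = 5604e-3 MPa = 5.604
  264400 kPa = 264400e-3 MPa = 264.4
  222100 kPa = 222100e-3 MPa = 222.1
Sum: 952.9 + 8.7 + 5.604 + 264.4 + 222.1 = 1453.704

1453.704 MPa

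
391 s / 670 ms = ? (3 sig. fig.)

(391) / (670e-3) = 0.5836e3

584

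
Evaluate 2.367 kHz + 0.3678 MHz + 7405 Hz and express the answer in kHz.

In kHz:
  2.367 kHz → 2.367
  0.3678 MHz = 0.3678e3 kHz = 367.8
  7405 Hz = 7405e-3 kHz = 7.405
Sum: 2.367 + 367.8 + 7.405 = 377.572

377.572 kHz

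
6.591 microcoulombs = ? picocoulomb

micro = 10⁻⁶, pico = 10⁻¹²; factor is 10⁶.
6.591 × 10⁶ = 6591000

6591000 picocoulombs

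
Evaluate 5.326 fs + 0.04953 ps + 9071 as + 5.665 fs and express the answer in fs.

In fs:
  5.326 fs → 5.326
  0.04953 ps = 0.04953 × 10^3 fs = 49.53
  9071 as = 9071 × 10^-3 fs = 9.071
  5.665 fs → 5.665
Sum: 5.326 + 49.53 + 9.071 + 5.665 = 69.592

69.592 fs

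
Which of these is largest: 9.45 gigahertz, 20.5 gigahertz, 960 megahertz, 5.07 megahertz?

20.5 gigahertz

9.45 gigahertz = 9450000000 hertz
20.5 gigahertz = 20500000000 hertz
960 megahertz = 960000000 hertz
5.07 megahertz = 5070000 hertz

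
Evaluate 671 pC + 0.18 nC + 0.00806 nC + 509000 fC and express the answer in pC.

In pC:
  671 pC → 671
  0.18 nC = 0.18 × 10^3 pC = 180
  0.00806 nC = 0.00806 × 10^3 pC = 8.06
  509000 fC = 509000 × 10^-3 pC = 509
Sum: 671 + 180 + 8.06 + 509 = 1368.06

1368.06 pC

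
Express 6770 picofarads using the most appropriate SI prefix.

= 6.77 × 10^-9 farads; 10^-9 is nano.

6.77 nanofarads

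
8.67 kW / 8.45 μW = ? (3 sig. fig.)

(8.67 × 10^3) / (8.45 × 10^-6) = 1.026 × 10^9

1030000000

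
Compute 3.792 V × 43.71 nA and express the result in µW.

3.792 × 43.71e-9 = 165.74832e-9 W

0.16574832 µW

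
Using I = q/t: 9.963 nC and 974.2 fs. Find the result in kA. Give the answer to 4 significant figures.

10.23 kA

(9.963 × 10^-9) / (974.2 × 10^-15) = 0.0102269 × 10^6 A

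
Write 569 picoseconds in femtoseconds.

pico = 1e-12, femto = 1e-15; factor is 1e3.
569 × 1e3 = 569000

569000 femtoseconds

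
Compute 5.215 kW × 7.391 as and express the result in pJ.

0.038544065 pJ

5.215e3 × 7.391e-18 = 38.544065e-15 J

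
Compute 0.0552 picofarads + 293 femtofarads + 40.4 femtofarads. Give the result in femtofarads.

In femtofarads:
  0.0552 picofarads = 0.0552 × 10³ femtofarads = 55.2
  293 femtofarads → 293
  40.4 femtofarads → 40.4
Sum: 55.2 + 293 + 40.4 = 388.6

388.6 femtofarads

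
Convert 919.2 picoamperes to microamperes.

pico = 10^-12, micro = 10^-6; factor is 10^-6.
919.2 × 10^-6 = 0.0009192

0.0009192 microamperes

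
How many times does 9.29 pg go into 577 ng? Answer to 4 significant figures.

(577e-9) / (9.29e-12) = 62.11e3

62110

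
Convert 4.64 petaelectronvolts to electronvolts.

peta = 10^15, (no prefix) = 10^0; factor is 10^15.
4.64 × 10^15 = 4640000000000000

4640000000000000 electronvolts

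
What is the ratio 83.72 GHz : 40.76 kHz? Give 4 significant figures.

2054000

(83.72 × 10⁹) / (40.76 × 10³) = 2.054 × 10⁶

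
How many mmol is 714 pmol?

pico = 10⁻¹², milli = 10⁻³; factor is 10⁻⁹.
714 × 10⁻⁹ = 0.000000714

0.000000714 mmol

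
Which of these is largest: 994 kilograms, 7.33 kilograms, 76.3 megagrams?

76.3 megagrams

994 kilograms = 994000 grams
7.33 kilograms = 7330 grams
76.3 megagrams = 76300000 grams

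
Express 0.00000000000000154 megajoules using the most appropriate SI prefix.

= 1.54e-9 joules; 1e-9 is nano.

1.54 nanojoules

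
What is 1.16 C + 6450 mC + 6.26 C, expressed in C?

13.87 C

In C:
  1.16 C → 1.16
  6450 mC = 6450 × 10^-3 C = 6.45
  6.26 C → 6.26
Sum: 1.16 + 6.45 + 6.26 = 13.87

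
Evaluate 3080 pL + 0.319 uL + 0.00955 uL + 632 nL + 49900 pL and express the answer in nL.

1013.53 nL

In nL:
  3080 pL = 3080 × 10^-3 nL = 3.08
  0.319 uL = 0.319 × 10^3 nL = 319
  0.00955 uL = 0.00955 × 10^3 nL = 9.55
  632 nL → 632
  49900 pL = 49900 × 10^-3 nL = 49.9
Sum: 3.08 + 319 + 9.55 + 632 + 49.9 = 1013.53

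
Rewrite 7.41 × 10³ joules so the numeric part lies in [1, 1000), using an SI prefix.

7.41 kilojoules

= 7.41 × 10³ joules; 10³ is kilo.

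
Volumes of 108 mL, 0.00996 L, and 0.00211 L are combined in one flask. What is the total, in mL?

In mL:
  108 mL → 108
  0.00996 L = 0.00996e3 mL = 9.96
  0.00211 L = 0.00211e3 mL = 2.11
Sum: 108 + 9.96 + 2.11 = 120.07

120.07 mL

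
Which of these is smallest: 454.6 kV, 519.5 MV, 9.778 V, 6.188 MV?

454.6 kV = 454600 V
519.5 MV = 519500000 V
9.778 V = 9.778 V
6.188 MV = 6188000 V

9.778 V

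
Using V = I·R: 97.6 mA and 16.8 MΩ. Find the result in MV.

97.6e-3 × 16.8e6 = 1639.68e3 V

1.63968 MV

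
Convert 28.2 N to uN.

28200000 uN

(no prefix) = 10^0, micro = 10^-6; factor is 10^6.
28.2 × 10^6 = 28200000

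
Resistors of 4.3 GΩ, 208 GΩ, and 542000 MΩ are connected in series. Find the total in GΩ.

754.3 GΩ

In GΩ:
  4.3 GΩ → 4.3
  208 GΩ → 208
  542000 MΩ = 542000 × 10⁻³ GΩ = 542
Sum: 4.3 + 208 + 542 = 754.3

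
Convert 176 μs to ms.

micro = 10^-6, milli = 10^-3; factor is 10^-3.
176 × 10^-3 = 0.176

0.176 ms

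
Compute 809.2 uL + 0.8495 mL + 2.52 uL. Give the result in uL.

1661.22 uL

In uL:
  809.2 uL → 809.2
  0.8495 mL = 0.8495 × 10³ uL = 849.5
  2.52 uL → 2.52
Sum: 809.2 + 849.5 + 2.52 = 1661.22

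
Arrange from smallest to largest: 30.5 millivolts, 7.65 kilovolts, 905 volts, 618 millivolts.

30.5 millivolts < 618 millivolts < 905 volts < 7.65 kilovolts

30.5 millivolts = 0.0305 volts
7.65 kilovolts = 7650 volts
905 volts = 905 volts
618 millivolts = 0.618 volts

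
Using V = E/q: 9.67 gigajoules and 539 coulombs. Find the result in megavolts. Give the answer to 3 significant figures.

(9.67e9) / (539) = 0.017941e9 V

17.9 megavolts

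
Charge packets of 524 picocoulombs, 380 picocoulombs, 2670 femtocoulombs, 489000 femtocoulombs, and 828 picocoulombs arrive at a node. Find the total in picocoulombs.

2223.67 picocoulombs

In picocoulombs:
  524 picocoulombs → 524
  380 picocoulombs → 380
  2670 femtocoulombs = 2670e-3 picocoulombs = 2.67
  489000 femtocoulombs = 489000e-3 picocoulombs = 489
  828 picocoulombs → 828
Sum: 524 + 380 + 2.67 + 489 + 828 = 2223.67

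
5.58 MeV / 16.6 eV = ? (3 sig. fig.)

(5.58e6) / (16.6) = 0.3361e6

336000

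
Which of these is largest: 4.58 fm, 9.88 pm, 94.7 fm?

4.58 fm = 0.00000000000000458 m
9.88 pm = 0.00000000000988 m
94.7 fm = 0.0000000000000947 m

9.88 pm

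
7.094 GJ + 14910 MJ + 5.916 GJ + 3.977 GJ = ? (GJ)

In GJ:
  7.094 GJ → 7.094
  14910 MJ = 14910 × 10^-3 GJ = 14.91
  5.916 GJ → 5.916
  3.977 GJ → 3.977
Sum: 7.094 + 14.91 + 5.916 + 3.977 = 31.897

31.897 GJ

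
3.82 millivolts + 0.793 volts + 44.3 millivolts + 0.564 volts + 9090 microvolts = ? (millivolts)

1414.21 millivolts

In millivolts:
  3.82 millivolts → 3.82
  0.793 volts = 0.793e3 millivolts = 793
  44.3 millivolts → 44.3
  0.564 volts = 0.564e3 millivolts = 564
  9090 microvolts = 9090e-3 millivolts = 9.09
Sum: 3.82 + 793 + 44.3 + 564 + 9.09 = 1414.21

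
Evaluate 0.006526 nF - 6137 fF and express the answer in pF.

In pF:
  0.006526 nF = 0.006526 × 10³ pF = 6.526
  6137 fF = 6137 × 10⁻³ pF = 6.137
Difference: 6.526 - 6.137 = 0.389

0.389 pF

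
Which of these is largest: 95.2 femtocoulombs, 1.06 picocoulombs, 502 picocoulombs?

95.2 femtocoulombs = 0.0000000000000952 coulombs
1.06 picocoulombs = 0.00000000000106 coulombs
502 picocoulombs = 0.000000000502 coulombs

502 picocoulombs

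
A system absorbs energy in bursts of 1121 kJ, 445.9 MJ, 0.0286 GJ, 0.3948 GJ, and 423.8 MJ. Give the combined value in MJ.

In MJ:
  1121 kJ = 1121 × 10⁻³ MJ = 1.121
  445.9 MJ → 445.9
  0.0286 GJ = 0.0286 × 10³ MJ = 28.6
  0.3948 GJ = 0.3948 × 10³ MJ = 394.8
  423.8 MJ → 423.8
Sum: 1.121 + 445.9 + 28.6 + 394.8 + 423.8 = 1294.221

1294.221 MJ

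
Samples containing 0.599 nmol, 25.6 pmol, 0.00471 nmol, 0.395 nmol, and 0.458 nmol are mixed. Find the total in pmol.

1482.31 pmol

In pmol:
  0.599 nmol = 0.599e3 pmol = 599
  25.6 pmol → 25.6
  0.00471 nmol = 0.00471e3 pmol = 4.71
  0.395 nmol = 0.395e3 pmol = 395
  0.458 nmol = 0.458e3 pmol = 458
Sum: 599 + 25.6 + 4.71 + 395 + 458 = 1482.31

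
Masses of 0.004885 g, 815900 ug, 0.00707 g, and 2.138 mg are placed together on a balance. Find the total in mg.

829.993 mg

In mg:
  0.004885 g = 0.004885 × 10³ mg = 4.885
  815900 ug = 815900 × 10⁻³ mg = 815.9
  0.00707 g = 0.00707 × 10³ mg = 7.07
  2.138 mg → 2.138
Sum: 4.885 + 815.9 + 7.07 + 2.138 = 829.993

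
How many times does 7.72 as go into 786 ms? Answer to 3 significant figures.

102000000000000000

(786 × 10^-3) / (7.72 × 10^-18) = 101.8 × 10^15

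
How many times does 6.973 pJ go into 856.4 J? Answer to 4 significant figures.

122800000000000

(856.4) / (6.973 × 10⁻¹²) = 122.82 × 10¹²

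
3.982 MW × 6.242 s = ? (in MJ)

24.855644 MJ

3.982 × 10^6 × 6.242 = 24.855644 × 10^6 J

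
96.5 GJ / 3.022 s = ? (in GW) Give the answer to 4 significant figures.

(96.5 × 10⁹) / (3.022) = 31.9325 × 10⁹ W

31.93 GW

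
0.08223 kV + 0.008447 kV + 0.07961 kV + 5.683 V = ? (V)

In V:
  0.08223 kV = 0.08223 × 10^3 V = 82.23
  0.008447 kV = 0.008447 × 10^3 V = 8.447
  0.07961 kV = 0.07961 × 10^3 V = 79.61
  5.683 V → 5.683
Sum: 82.23 + 8.447 + 79.61 + 5.683 = 175.97

175.97 V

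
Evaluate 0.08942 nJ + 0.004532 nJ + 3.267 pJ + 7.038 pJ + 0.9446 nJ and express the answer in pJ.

1048.857 pJ

In pJ:
  0.08942 nJ = 0.08942 × 10³ pJ = 89.42
  0.004532 nJ = 0.004532 × 10³ pJ = 4.532
  3.267 pJ → 3.267
  7.038 pJ → 7.038
  0.9446 nJ = 0.9446 × 10³ pJ = 944.6
Sum: 89.42 + 4.532 + 3.267 + 7.038 + 944.6 = 1048.857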